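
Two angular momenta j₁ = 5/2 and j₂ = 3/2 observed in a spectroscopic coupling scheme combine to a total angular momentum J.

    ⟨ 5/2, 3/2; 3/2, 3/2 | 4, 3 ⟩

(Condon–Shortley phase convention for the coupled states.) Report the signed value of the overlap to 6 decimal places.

√[9·0!5!3!/9! · 4!1!3!0!7!1!] = √(12960)
  +(−1)^0/∏(0,0,1,3,4,0)! = 1/144  (running 1/144)
⟨..|..⟩ = √(12960)·(1/144) = +0.790569

+√(5/8) = +0.790569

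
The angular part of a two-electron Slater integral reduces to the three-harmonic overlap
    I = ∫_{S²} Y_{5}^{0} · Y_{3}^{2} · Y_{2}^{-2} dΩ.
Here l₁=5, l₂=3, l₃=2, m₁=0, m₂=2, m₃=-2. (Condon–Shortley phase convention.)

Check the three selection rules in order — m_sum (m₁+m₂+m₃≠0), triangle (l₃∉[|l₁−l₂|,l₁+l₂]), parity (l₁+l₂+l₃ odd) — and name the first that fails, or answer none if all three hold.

none

m₁+m₂+m₃ = 0 + 2 − 2 = 0  ✓
triangle: |5−3|=2 ≤ l₃=2 ≤ 5+3=8  ✓
parity: l₁+l₂+l₃ = 10 is even  ✓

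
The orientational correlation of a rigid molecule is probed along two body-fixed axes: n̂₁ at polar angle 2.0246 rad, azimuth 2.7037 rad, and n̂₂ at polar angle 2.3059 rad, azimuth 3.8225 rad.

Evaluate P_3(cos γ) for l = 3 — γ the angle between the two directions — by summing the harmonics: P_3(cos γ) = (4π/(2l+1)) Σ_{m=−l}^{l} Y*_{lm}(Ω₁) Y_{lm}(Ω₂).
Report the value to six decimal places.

Addition theorem: P_3(cos γ) = (4π/7) Σ_m Y*_{lm}(Ω₁) Y_{lm}(Ω₂), m = −3…3:
  [-3]  conj(Y_{3,-3})(Ω₁) = (-0.077033, 0.292969) ; Y_{3,-3}(Ω₂) = (0.077409, 0.151667) ; Δ = (-0.050397, 0.010995)
  [-2]  conj(Y_{3,-2})(Ω₁) = (-0.231773, 0.277973) ; Y_{3,-2}(Ω₂) = (-0.078238, 0.368914) ; Δ = (-0.084415, -0.107252)
  [-1]  conj(Y_{3,-1})(Ω₁) = (0.010281, -0.004814) ; Y_{3,-1}(Ω₂) = (-0.232636, 0.188473) ; Δ = (-0.001485, 0.003058)
  [+0]  conj(Y_{3,0})(Ω₁) = (0.333585, -0.000000) ; Y_{3,0}(Ω₂) = (0.187969, 0.000000) ; Δ = (0.062704, 0.000000)
  [+1]  conj(Y_{3,1})(Ω₁) = (-0.010281, -0.004814) ; Y_{3,1}(Ω₂) = (0.232636, 0.188473) ; Δ = (-0.001485, -0.003058)
  [+2]  conj(Y_{3,2})(Ω₁) = (-0.231773, -0.277973) ; Y_{3,2}(Ω₂) = (-0.078238, -0.368914) ; Δ = (-0.084415, 0.107252)
  [+3]  conj(Y_{3,3})(Ω₁) = (0.077033, 0.292969) ; Y_{3,3}(Ω₂) = (-0.077409, 0.151667) ; Δ = (-0.050397, -0.010995)
Accumulated sum (-0.209888, -0.000000); after 4π/(2l+1) scaling, (-0.376790, -0.000000) ⇒ P_3 = -0.376790

-0.376790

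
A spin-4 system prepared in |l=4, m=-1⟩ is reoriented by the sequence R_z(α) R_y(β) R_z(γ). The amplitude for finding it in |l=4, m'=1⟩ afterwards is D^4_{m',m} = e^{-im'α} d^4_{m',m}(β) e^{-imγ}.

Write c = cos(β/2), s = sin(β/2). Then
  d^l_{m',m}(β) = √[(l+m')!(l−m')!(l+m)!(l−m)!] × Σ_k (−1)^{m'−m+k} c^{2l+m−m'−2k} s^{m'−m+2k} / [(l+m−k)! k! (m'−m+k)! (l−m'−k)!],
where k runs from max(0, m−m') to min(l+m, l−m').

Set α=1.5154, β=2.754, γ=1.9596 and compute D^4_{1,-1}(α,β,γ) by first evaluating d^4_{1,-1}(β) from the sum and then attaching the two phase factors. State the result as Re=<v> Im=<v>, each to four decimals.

D^4_{1,-1}(1.5154,2.7540,1.9596) = e^{-i·1·1.5154}·d^4_{1,-1}(2.7540)·e^{-i·-1·1.9596}. Compute d first:
Half-angle: c=0.192586, s=0.981280. N=√(120·6·6·120)=720.000000
k∈{0,1,2,3} keeps every argument non-negative
  k=0: (−1)^2·720.0000/(72)·0.1926^6·0.9813^2 = +0.000491
  k=1: (−1)^3·720.0000/(24)·0.1926^4·0.9813^4 = -0.038264
  k=2: (−1)^4·720.0000/(48)·0.1926^2·0.9813^6 = +0.496703
  k=3: (−1)^5·720.0000/(720)·0.1926^0·0.9813^8 = -0.859695
d^4_{1,-1}(2.7540) = +0.000491 -0.038264 +0.496703 -0.859695 = -0.400764
D = (+0.055368-0.998466i)·(-0.400764)·(-0.379082+0.925363i) = -0.361872-0.172223i

Re=-0.3619 Im=-0.1722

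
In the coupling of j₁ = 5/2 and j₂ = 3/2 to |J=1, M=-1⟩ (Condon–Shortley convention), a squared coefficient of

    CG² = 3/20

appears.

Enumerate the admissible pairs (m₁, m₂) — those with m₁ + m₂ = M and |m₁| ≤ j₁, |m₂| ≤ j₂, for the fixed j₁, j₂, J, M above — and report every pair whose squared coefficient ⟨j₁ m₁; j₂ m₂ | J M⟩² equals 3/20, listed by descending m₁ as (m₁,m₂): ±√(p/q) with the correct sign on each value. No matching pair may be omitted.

(-1/2,-1/2): −√(3/20)

Admissible pairs with m₁+m₂ = M = -1: (-5/2,3/2), (-3/2,1/2), (-1/2,-1/2), (1/2,-3/2)
  (m₁,m₂)=(1/2,-3/2): CG² = 1/20, CG = +√(1/20)
  (m₁,m₂)=(-1/2,-1/2): CG² = 3/20, CG = −√(3/20)   ← matches the target
  (m₁,m₂)=(-3/2,1/2): CG² = 3/10, CG = +√(3/10)
  (m₁,m₂)=(-5/2,3/2): CG² = 1/2, CG = −√(1/2)
Pairs with CG² = 3/20: (-1/2,-1/2): −√(3/20)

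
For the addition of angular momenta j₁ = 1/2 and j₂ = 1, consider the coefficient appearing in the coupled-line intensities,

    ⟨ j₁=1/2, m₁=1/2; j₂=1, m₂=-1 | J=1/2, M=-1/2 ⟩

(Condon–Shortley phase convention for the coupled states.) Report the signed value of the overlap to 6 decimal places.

+√(2/3) = +0.816497

triangle: 1!·0!·1!/3! = 1/6
(j±m)!: 1!·0!·0!·2!·0!·1! = 2
prefactor² = (2J+1)·Δ·N² = 2/3
  k=0: +1/(0!·1!·0!·0!·0!·1!) = 1
Σ = 1  ⇒  CG² = 2/3·1² = 2/3
CG = +√(2/3) = +0.816497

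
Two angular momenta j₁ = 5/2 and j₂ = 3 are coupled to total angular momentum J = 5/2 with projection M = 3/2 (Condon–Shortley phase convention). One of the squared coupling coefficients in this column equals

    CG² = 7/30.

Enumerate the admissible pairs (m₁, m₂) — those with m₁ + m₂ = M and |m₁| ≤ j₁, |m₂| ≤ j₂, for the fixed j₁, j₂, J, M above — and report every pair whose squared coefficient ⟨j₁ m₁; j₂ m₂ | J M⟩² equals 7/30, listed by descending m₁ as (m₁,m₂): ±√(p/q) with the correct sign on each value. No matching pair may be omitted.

Admissible pairs with m₁+m₂ = M = 3/2: (-3/2,3), (-1/2,2), (1/2,1), (3/2,0), (5/2,-1)
  (m₁,m₂)=(5/2,-1): CG² = 2/7, CG = +√(2/7)
  (m₁,m₂)=(3/2,0): CG² = 7/30, CG = −√(7/30)   ← matches the target
  (m₁,m₂)=(1/2,1): CG² = 1/35, CG = +√(1/35)
  (m₁,m₂)=(-1/2,2): CG² = 1/14, CG = +√(1/14)
  (m₁,m₂)=(-3/2,3): CG² = 8/21, CG = −√(8/21)
Pairs with CG² = 7/30: (3/2,0): −√(7/30)

(3/2,0): −√(7/30)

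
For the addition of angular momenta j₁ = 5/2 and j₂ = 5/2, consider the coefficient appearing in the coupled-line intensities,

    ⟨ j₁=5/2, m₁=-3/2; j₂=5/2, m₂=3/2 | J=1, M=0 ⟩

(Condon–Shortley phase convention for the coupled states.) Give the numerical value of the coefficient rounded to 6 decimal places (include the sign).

j₁+j₂−J=4  J+j₁−j₂=1  J−j₁+j₂=1  j₁+j₂+J+1=7
(j₁±m₁, j₂±m₂, J±M) = (1,4,4,1,1,1)
P² = 288/35
sum k=3..4:
  [3] −1/6 = -1/6
  [4] +1/24 = 1/24
S = -1/8
C² = P²·S² = 9/70 ; C = -0.358569

−√(9/70) ≈ -0.358569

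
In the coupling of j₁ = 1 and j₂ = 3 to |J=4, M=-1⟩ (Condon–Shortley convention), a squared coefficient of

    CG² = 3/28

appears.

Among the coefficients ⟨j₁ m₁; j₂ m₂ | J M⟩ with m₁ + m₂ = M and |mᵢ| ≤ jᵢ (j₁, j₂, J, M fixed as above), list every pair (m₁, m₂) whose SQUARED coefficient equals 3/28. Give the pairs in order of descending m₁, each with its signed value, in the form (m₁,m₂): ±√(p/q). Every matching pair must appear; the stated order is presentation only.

Admissible pairs with m₁+m₂ = M = -1: (-1,0), (0,-1), (1,-2)
  (m₁,m₂)=(1,-2): CG² = 3/28, CG = +√(3/28)   ← matches the target
  (m₁,m₂)=(0,-1): CG² = 15/28, CG = +√(15/28)
  (m₁,m₂)=(-1,0): CG² = 5/14, CG = +√(5/14)
Pairs with CG² = 3/28: (1,-2): +√(3/28)

(1,-2): +√(3/28)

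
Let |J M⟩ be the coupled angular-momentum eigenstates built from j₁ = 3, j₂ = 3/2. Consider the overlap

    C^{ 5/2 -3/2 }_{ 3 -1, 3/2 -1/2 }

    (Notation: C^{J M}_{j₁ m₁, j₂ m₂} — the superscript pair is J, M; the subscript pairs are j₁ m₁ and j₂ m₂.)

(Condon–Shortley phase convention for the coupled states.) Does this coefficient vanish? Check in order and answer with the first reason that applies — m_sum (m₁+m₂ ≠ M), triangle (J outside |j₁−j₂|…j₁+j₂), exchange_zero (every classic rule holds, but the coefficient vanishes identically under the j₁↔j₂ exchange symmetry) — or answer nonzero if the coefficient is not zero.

nonzero

m-sum: m₁+m₂ = -1+(-1/2) = -3/2, M = -3/2  ✓
triangle: |j₁−j₂| = 3/2 ≤ J = 5/2 ≤ j₁+j₂ = 9/2  ✓
exchange: j₁≠j₂ or m₁≠m₂ — the exchange symmetry imposes no constraint here
value check: CG = −√(7/20) = -0.591608 ≠ 0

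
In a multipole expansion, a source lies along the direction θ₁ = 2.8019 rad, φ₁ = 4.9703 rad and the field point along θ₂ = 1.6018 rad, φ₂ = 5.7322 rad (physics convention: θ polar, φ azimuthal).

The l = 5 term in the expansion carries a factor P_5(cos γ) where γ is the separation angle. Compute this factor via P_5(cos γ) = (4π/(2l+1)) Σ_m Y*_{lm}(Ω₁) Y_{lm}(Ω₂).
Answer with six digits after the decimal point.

Addition theorem: P_5(cos γ) = (4π/11) Σ_m Y*_{lm}(Ω₁) Y_{lm}(Ω₂), m = −5…5:
  m=-5: Y*=(0.001831, -0.000529)  Y=(-0.428834, 0.174605)  product (-0.000693, 0.000547)
  m=-4: Y*=(-0.008757, -0.014637)  Y=(0.026868, -0.036608)  product (-0.000771, -0.000073)
  m=-3: Y*=(-0.062606, 0.064084)  Y=(0.028105, -0.341303)  product (0.020113, 0.023169)
  m=-2: Y*=(0.257242, 0.145864)  Y=(0.023647, 0.046687)  product (-0.000727, 0.015459)
  m=-1: Y*=(0.140187, -0.531442)  Y=(0.269088, 0.165344)  product (0.125593, -0.119825)
  m=+0: Y*=(-0.282214, -0.000000)  Y=(-0.054136, 0.000000)  product (0.015278, 0.000000)
  m=+1: Y*=(-0.140187, -0.531442)  Y=(-0.269088, 0.165344)  product (0.125593, 0.119825)
  m=+2: Y*=(0.257242, -0.145864)  Y=(0.023647, -0.046687)  product (-0.000727, -0.015459)
  m=+3: Y*=(0.062606, 0.064084)  Y=(-0.028105, -0.341303)  product (0.020113, -0.023169)
  m=+4: Y*=(-0.008757, 0.014637)  Y=(0.026868, 0.036608)  product (-0.000771, 0.000073)
  m=+5: Y*=(-0.001831, -0.000529)  Y=(0.428834, 0.174605)  product (-0.000693, -0.000547)
Σ over m = (0.302308, 0.000000); ×(4π/11) → (0.345355, 0.000000). Real part: 0.345355

0.345355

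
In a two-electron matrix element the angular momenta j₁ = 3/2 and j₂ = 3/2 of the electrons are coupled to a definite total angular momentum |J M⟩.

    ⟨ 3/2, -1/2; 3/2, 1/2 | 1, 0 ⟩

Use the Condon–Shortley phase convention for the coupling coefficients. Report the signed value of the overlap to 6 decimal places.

√[3·2!1!1!/5! · 1!2!2!1!1!1!] = √(1/5)
  +(−1)^1/∏(1,1,1,1,0,0)! = -1  (running -1)
  +(−1)^2/∏(2,0,0,0,1,1)! = 1/2  (running -1/2)
⟨..|..⟩ = √(1/5)·(-1/2) = -0.223607

−√(1/20) = -0.223607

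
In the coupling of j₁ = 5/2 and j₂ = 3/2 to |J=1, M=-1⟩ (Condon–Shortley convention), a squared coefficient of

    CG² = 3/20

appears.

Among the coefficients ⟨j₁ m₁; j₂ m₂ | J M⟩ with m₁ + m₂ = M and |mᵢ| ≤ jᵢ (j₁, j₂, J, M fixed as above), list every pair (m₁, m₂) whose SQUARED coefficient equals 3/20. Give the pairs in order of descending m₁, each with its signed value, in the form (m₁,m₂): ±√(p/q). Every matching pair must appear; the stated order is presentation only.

Admissible pairs with m₁+m₂ = M = -1: (-5/2,3/2), (-3/2,1/2), (-1/2,-1/2), (1/2,-3/2)
  (m₁,m₂)=(1/2,-3/2): CG² = 1/20, CG = +√(1/20)
  (m₁,m₂)=(-1/2,-1/2): CG² = 3/20, CG = −√(3/20)   ← matches the target
  (m₁,m₂)=(-3/2,1/2): CG² = 3/10, CG = +√(3/10)
  (m₁,m₂)=(-5/2,3/2): CG² = 1/2, CG = −√(1/2)
Pairs with CG² = 3/20: (-1/2,-1/2): −√(3/20)

(-1/2,-1/2): −√(3/20)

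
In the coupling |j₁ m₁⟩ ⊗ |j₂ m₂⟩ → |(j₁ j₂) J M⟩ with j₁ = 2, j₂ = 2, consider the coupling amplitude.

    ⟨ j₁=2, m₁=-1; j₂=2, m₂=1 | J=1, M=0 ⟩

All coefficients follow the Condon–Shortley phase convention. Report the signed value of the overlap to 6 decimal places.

√[3·3!1!1!/6! · 1!3!3!1!1!1!] = √(9/10)
  +(−1)^2/∏(2,1,1,1,0,0)! = 1/2  (running 1/2)
  +(−1)^3/∏(3,0,0,0,1,1)! = -1/6  (running 1/3)
⟨..|..⟩ = √(9/10)·(1/3) = +0.316228

+√(1/10) = +0.316228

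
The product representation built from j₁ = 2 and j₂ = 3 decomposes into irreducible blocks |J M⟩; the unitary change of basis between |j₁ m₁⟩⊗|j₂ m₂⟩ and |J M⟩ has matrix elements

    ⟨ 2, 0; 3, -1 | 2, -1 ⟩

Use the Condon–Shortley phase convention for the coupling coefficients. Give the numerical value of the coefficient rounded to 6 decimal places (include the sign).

-0.377964

j₁+j₂−J=3  J+j₁−j₂=1  J−j₁+j₂=3  j₁+j₂+J+1=8
(j₁±m₁, j₂±m₂, J±M) = (2,2,2,4,1,3)
P² = 36/7
sum k=1..2:
  [1] −1/4 = -1/4
  [2] +1/12 = 1/12
S = -1/6
C² = P²·S² = 1/7 ; C = -0.377964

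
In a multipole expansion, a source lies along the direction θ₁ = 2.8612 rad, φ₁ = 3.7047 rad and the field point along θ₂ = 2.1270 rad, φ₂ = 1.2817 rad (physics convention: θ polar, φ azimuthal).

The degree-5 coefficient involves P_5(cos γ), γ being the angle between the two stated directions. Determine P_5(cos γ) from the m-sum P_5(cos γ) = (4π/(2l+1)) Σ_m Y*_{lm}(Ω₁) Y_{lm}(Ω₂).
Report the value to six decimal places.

Expand P_5 via completeness: Σ_{m} conj(Y_{5,m}) at Ω₁ times Y_{5,m} at Ω₂ —
  m=-5: (+0.000714-0.000241i) × (+0.203442-0.025629i) = +0.000139-0.000067i  (running Σ = +0.000139-0.000067i)
  m=-4: (+0.005212-0.006423i) × (-0.162312-0.368987i) = -0.003216-0.000880i  (running Σ = -0.003077-0.000948i)
  m=-3: (+0.006338-0.053222i) × (-0.243799+0.206815i) = +0.009462+0.014286i  (running Σ = +0.006385+0.013339i)
  m=-2: (-0.094955-0.199322i) × (-0.088504-0.057756i) = -0.003108+0.023125i  (running Σ = +0.003277+0.036464i)
  m=-1: (-0.448104-0.282882i) × (-0.098541+0.331309i) = +0.137878-0.120585i  (running Σ = +0.141155-0.084122i)
  m=0: (-0.458627-0.000000i) × (-0.023634+0.000000i) = +0.010839+0.000000i  (running Σ = +0.151994-0.084122i)
  m=1: (+0.448104-0.282882i) × (+0.098541+0.331309i) = +0.137878+0.120585i  (running Σ = +0.289872+0.036464i)
  m=2: (-0.094955+0.199322i) × (-0.088504+0.057756i) = -0.003108-0.023125i  (running Σ = +0.286763+0.013339i)
  m=3: (-0.006338-0.053222i) × (+0.243799+0.206815i) = +0.009462-0.014286i  (running Σ = +0.296225-0.000948i)
  m=4: (+0.005212+0.006423i) × (-0.162312+0.368987i) = -0.003216+0.000880i  (running Σ = +0.293009-0.000067i)
  m=5: (-0.000714-0.000241i) × (-0.203442-0.025629i) = +0.000139+0.000067i  (running Σ = +0.293148-0.000000i)
Accumulated sum +0.293148-0.000000i; after 4π/(2l+1) scaling, +0.334892-0.000000i ⇒ P_5 = 0.334892

0.334892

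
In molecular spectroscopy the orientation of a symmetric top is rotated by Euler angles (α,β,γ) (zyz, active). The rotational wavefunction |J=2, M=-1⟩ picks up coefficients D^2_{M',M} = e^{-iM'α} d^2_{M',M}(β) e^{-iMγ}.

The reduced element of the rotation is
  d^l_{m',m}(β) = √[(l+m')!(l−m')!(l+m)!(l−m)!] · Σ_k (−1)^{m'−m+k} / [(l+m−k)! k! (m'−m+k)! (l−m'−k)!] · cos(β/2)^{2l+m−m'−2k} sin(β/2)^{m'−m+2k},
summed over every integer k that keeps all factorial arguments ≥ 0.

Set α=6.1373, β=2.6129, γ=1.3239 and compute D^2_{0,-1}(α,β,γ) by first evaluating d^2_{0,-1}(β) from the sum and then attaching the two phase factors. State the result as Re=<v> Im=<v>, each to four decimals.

First d^2_{0,-1}(β=2.6129), then the phase factors e^{-i(0)α} and e^{-i(-1)γ}:
c=cos(2.612900/2)=0.261278, s=sin(2.612900/2)=0.965263; N=√[2·2·1·6]=4.898979
k: max(0,(-1)−(0))=0 … min(2+(-1),2−(0))=1
  k=0: (−1)^1·4.8990/(2)·0.2613^3·0.9653^1 = -0.042173
  k=1: (−1)^2·4.8990/(2)·0.2613^1·0.9653^3 = +0.575595
d^2_{0,-1}(2.6129) = -0.042173 +0.575595 = +0.533422
Phases: e^{-i·(0)·6.1373}=+1.000000+0.000000i, e^{-i·(-1)·1.3239}=+0.244396+0.969676i ⇒ D=+0.130366+0.517246i

Re=0.1304 Im=0.5172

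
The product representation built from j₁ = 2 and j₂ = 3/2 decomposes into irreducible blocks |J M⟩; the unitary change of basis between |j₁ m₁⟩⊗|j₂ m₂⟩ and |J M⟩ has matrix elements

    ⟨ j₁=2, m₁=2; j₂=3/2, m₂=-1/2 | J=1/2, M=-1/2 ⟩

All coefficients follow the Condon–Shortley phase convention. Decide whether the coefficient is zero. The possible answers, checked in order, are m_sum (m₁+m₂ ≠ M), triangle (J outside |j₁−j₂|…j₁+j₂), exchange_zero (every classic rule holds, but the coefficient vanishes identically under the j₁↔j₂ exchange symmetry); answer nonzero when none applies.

m-sum: m₁+m₂ = 2+(-1/2) = 3/2, M = -1/2  ✗ ⇒ coefficient is 0

m_sum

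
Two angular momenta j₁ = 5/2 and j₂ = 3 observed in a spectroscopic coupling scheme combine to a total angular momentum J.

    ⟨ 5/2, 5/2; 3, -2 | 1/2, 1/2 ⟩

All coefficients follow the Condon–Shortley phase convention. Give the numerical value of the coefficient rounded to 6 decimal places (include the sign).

+0.218218

√[2·5!0!1!/7! · 5!0!1!5!1!0!] = √(4800/7)
  +(−1)^0/∏(0,5,0,1,0,0)! = 1/120  (running 1/120)
⟨..|..⟩ = √(4800/7)·(1/120) = +0.218218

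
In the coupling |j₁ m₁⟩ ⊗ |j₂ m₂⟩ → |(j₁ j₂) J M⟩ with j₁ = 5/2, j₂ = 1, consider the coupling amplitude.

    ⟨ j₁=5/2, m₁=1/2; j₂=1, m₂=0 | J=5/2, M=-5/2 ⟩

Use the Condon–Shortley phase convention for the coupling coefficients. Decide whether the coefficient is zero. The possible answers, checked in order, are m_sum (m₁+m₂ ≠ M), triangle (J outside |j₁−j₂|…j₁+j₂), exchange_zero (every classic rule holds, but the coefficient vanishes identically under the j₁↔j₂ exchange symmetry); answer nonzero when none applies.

m-sum: m₁+m₂ = 1/2+0 = 1/2, M = -5/2  ✗ ⇒ coefficient is 0

m_sum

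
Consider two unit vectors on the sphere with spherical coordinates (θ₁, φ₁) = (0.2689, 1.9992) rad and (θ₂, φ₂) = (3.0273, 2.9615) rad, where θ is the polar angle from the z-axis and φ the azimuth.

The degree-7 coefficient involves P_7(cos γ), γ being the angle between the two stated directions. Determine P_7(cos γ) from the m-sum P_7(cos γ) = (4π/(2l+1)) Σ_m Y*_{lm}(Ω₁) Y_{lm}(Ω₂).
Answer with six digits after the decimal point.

Addition theorem: P_7(cos γ) = (4π/15) Σ_m Y*_{lm}(Ω₁) Y_{lm}(Ω₂), m = −7…7:
  term(m=-7) = (0.000000, -0.000000)   from Y*(Ω₁)=(0.000007, 0.000046), Y(Ω₂)=(-0.000000, -0.000000)
  term(m=-6) = (-0.000000, -0.000000)   from Y*(Ω₁)=(0.000534, -0.000343), Y(Ω₂)=(-0.000002, -0.000004)
  term(m=-5) = (0.000000, 0.000000)   from Y*(Ω₁)=(-0.004528, -0.002910), Y(Ω₂)=(-0.000052, -0.000066)
  term(m=-4) = (0.000029, -0.000025)   from Y*(Ω₁)=(-0.004556, 0.031685), Y(Ω₂)=(-0.000911, -0.000800)
  term(m=-3) = (-0.001657, -0.000431)   from Y*(Ω₁)=(0.129750, -0.038096), Y(Ω₂)=(-0.010859, -0.006513)
  term(m=-2) = (0.012377, 0.033509)   from Y*(Ω₁)=(-0.253004, -0.291988), Y(Ω₂)=(-0.086527, -0.032587)
  term(m=-1) = (0.154240, -0.221393)   from Y*(Ω₁)=(-0.262970, 0.575817), Y(Ω₂)=(-0.419352, -0.076349)
  term(m=+0) = (-0.211458, 0.000000)   from Y*(Ω₁)=(0.234538, -0.000000), Y(Ω₂)=(-0.901593, 0.000000)
  term(m=+1) = (0.154240, 0.221393)   from Y*(Ω₁)=(0.262970, 0.575817), Y(Ω₂)=(0.419352, -0.076349)
  term(m=+2) = (0.012377, -0.033509)   from Y*(Ω₁)=(-0.253004, 0.291988), Y(Ω₂)=(-0.086527, 0.032587)
  term(m=+3) = (-0.001657, 0.000431)   from Y*(Ω₁)=(-0.129750, -0.038096), Y(Ω₂)=(0.010859, -0.006513)
  term(m=+4) = (0.000029, 0.000025)   from Y*(Ω₁)=(-0.004556, -0.031685), Y(Ω₂)=(-0.000911, 0.000800)
  term(m=+5) = (0.000000, -0.000000)   from Y*(Ω₁)=(0.004528, -0.002910), Y(Ω₂)=(0.000052, -0.000066)
  term(m=+6) = (-0.000000, 0.000000)   from Y*(Ω₁)=(0.000534, 0.000343), Y(Ω₂)=(-0.000002, 0.000004)
  term(m=+7) = (0.000000, 0.000000)   from Y*(Ω₁)=(-0.000007, 0.000046), Y(Ω₂)=(0.000000, -0.000000)
Σ over m = (0.118521, 0.000000); ×(4π/15) → (0.099292, 0.000000). Real part: 0.099292

0.099292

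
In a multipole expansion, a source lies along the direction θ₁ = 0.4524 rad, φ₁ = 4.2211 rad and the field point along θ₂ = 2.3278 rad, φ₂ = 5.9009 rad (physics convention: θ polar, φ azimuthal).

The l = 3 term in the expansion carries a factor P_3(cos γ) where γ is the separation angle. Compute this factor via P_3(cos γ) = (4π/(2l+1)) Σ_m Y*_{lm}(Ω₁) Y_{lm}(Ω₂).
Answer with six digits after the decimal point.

0.284697

Term-by-term m-sum for l=3 (normalisation 4π/7 = 1.795196):
  m=-3: (+0.034685+0.003373i) × (+0.065918+0.146060i) = +0.001794+0.005288i  (running Σ = +0.001794+0.005288i)
  m=-2: (-0.097456+0.146116i) × (-0.267628-0.256706i) = +0.063591-0.014087i  (running Σ = +0.065384-0.008799i)
  m=-1: (-0.202911-0.379241i) × (+0.296014+0.119017i) = -0.014928-0.136410i  (running Σ = +0.050456-0.145209i)
  m=0: (+0.350607-0.000000i) × (+0.164504+0.000000i) = +0.057676+0.000000i  (running Σ = +0.108132-0.145209i)
  m=1: (+0.202911-0.379241i) × (-0.296014+0.119017i) = -0.014928+0.136410i  (running Σ = +0.093204-0.008799i)
  m=2: (-0.097456-0.146116i) × (-0.267628+0.256706i) = +0.063591+0.014087i  (running Σ = +0.156794+0.005288i)
  m=3: (-0.034685+0.003373i) × (-0.065918+0.146060i) = +0.001794-0.005288i  (running Σ = +0.158588+0.000000i)
Σ over m = +0.158588+0.000000i; ×(4π/7) → +0.284697+0.000000i. Real part: 0.284697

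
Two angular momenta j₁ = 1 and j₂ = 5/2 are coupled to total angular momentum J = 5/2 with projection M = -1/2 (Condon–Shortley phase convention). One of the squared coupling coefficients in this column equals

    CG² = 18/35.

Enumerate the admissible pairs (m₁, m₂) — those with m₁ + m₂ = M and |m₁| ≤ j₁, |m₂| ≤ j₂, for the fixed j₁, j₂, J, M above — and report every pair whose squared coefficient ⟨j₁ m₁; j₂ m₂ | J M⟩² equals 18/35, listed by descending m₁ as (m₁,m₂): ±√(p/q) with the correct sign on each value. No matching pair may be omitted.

(-1,1/2): −√(18/35)

Admissible pairs with m₁+m₂ = M = -1/2: (-1,1/2), (0,-1/2), (1,-3/2)
  (m₁,m₂)=(1,-3/2): CG² = 16/35, CG = +√(16/35)
  (m₁,m₂)=(0,-1/2): CG² = 1/35, CG = +√(1/35)
  (m₁,m₂)=(-1,1/2): CG² = 18/35, CG = −√(18/35)   ← matches the target
Pairs with CG² = 18/35: (-1,1/2): −√(18/35)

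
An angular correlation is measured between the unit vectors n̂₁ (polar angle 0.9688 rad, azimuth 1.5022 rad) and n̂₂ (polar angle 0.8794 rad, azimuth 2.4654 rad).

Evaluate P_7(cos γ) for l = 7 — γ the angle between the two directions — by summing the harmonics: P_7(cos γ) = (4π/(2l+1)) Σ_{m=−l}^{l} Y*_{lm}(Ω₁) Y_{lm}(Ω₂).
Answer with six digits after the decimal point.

0.069172

Term-by-term m-sum for l=7 (normalisation 4π/15 = 0.837758):
  term(m=-7) = (0.009324, -0.004610)   from Y*(Ω₁)=(-0.059681, -0.114588), Y(Ω₂)=(-0.001687, 0.080492)
  term(m=-6) = (0.072517, 0.039992)   from Y*(Ω₁)=(-0.304405, 0.132875), Y(Ω₂)=(-0.151928, -0.197696)
  term(m=-5) = (0.019512, 0.187647)   from Y*(Ω₁)=(0.148727, 0.416492), Y(Ω₂)=(0.414424, 0.101140)
  term(m=-4) = (-0.063950, 0.055102)   from Y*(Ω₁)=(0.215778, -0.060738), Y(Ω₂)=(-0.341216, 0.159315)
  term(m=-3) = (-0.002065, -0.000532)   from Y*(Ω₁)=(0.043786, 0.209759), Y(Ω₂)=(-0.004399, 0.008929)
  term(m=-2) = (-0.042043, -0.113204)   from Y*(Ω₁)=(0.332060, -0.045844), Y(Ω₂)=(-0.078059, -0.351692)
  term(m=-1) = (-0.007047, 0.010135)   from Y*(Ω₁)=(0.005540, 0.080635), Y(Ω₂)=(0.119122, 0.095581)
  term(m=+0) = (0.110075, 0.000000)   from Y*(Ω₁)=(0.344011, -0.000000), Y(Ω₂)=(0.319974, 0.000000)
  term(m=+1) = (-0.007047, -0.010135)   from Y*(Ω₁)=(-0.005540, 0.080635), Y(Ω₂)=(-0.119122, 0.095581)
  term(m=+2) = (-0.042043, 0.113204)   from Y*(Ω₁)=(0.332060, 0.045844), Y(Ω₂)=(-0.078059, 0.351692)
  term(m=+3) = (-0.002065, 0.000532)   from Y*(Ω₁)=(-0.043786, 0.209759), Y(Ω₂)=(0.004399, 0.008929)
  term(m=+4) = (-0.063950, -0.055102)   from Y*(Ω₁)=(0.215778, 0.060738), Y(Ω₂)=(-0.341216, -0.159315)
  term(m=+5) = (0.019512, -0.187647)   from Y*(Ω₁)=(-0.148727, 0.416492), Y(Ω₂)=(-0.414424, 0.101140)
  term(m=+6) = (0.072517, -0.039992)   from Y*(Ω₁)=(-0.304405, -0.132875), Y(Ω₂)=(-0.151928, 0.197696)
  term(m=+7) = (0.009324, 0.004610)   from Y*(Ω₁)=(0.059681, -0.114588), Y(Ω₂)=(0.001687, 0.080492)
Σ over m = (0.082568, 0.000000); ×(4π/15) → (0.069172, 0.000000). Real part: 0.069172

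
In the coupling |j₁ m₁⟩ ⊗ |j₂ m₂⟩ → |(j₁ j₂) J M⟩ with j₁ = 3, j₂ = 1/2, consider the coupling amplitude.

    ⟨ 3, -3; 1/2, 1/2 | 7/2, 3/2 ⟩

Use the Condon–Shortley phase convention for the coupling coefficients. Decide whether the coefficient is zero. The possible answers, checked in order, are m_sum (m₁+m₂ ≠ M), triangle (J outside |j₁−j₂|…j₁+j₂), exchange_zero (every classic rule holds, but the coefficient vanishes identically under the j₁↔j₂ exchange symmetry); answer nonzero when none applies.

m-sum: m₁+m₂ = -3+1/2 = -5/2, M = 3/2  ✗ ⇒ coefficient is 0

m_sum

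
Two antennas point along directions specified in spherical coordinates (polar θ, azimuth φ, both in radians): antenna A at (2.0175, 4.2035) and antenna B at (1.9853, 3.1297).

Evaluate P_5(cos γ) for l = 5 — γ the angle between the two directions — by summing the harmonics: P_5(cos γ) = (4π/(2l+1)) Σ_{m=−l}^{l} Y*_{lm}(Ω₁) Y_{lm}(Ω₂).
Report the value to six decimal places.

-0.071787

Expand P_5 via completeness: Σ_{m} conj(Y_{5,m}) at Ω₁ times Y_{5,m} at Ω₂ —
  term(m=-5) = (0.050410, -0.065409)   from Y*(Ω₁)=(-0.155716, 0.229008), Y(Ω₂)=(-0.297666, -0.017721)
  term(m=-4) = (-0.070521, -0.159115)   from Y*(Ω₁)=(0.188013, 0.374982), Y(Ω₂)=(-0.414434, -0.019730)
  term(m=-3) = (-0.020968, -0.001677)   from Y*(Ω₁)=(0.172291, 0.007608), Y(Ω₂)=(-0.121893, -0.004351)
  term(m=-2) = (-0.041965, 0.064501)   from Y*(Ω₁)=(-0.137673, 0.223036), Y(Ω₂)=(0.293506, 0.006982)
  term(m=-1) = (0.025558, 0.047120)   from Y*(Ω₁)=(0.124029, 0.222313), Y(Ω₂)=(0.210557, 0.002504)
  term(m=+0) = (0.052132, 0.000000)   from Y*(Ω₁)=(-0.208692, -0.000000), Y(Ω₂)=(-0.249802, 0.000000)
  term(m=+1) = (0.025558, -0.047120)   from Y*(Ω₁)=(-0.124029, 0.222313), Y(Ω₂)=(-0.210557, 0.002504)
  term(m=+2) = (-0.041965, -0.064501)   from Y*(Ω₁)=(-0.137673, -0.223036), Y(Ω₂)=(0.293506, -0.006982)
  term(m=+3) = (-0.020968, 0.001677)   from Y*(Ω₁)=(-0.172291, 0.007608), Y(Ω₂)=(0.121893, -0.004351)
  term(m=+4) = (-0.070521, 0.159115)   from Y*(Ω₁)=(0.188013, -0.374982), Y(Ω₂)=(-0.414434, 0.019730)
  term(m=+5) = (0.050410, 0.065409)   from Y*(Ω₁)=(0.155716, 0.229008), Y(Ω₂)=(0.297666, -0.017721)
Σ over m = (-0.062839, -0.000000); ×(4π/11) → (-0.071787, -0.000000). Real part: -0.071787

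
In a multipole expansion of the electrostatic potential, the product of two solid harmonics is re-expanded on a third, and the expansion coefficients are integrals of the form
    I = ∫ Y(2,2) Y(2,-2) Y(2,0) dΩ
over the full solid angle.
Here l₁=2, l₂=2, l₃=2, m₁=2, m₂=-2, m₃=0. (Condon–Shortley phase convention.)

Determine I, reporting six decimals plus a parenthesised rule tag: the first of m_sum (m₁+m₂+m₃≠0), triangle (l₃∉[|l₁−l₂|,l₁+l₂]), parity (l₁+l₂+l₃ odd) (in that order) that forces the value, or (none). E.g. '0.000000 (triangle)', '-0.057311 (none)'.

-0.180224 (none)

m-sum 0 ✓  L=6 even ✓  0≤2≤4 ✓
Π(2lᵢ+1) = 5×5×5 = 125
triangle coeff Δ(2,2,2) = 1/630
Σ_t [0,2]: t=0:+1/8 t=1:−1/1 t=2:+1/8 = -3/4
(3j)²=2/35 [(2 2 2; 0 0 0)], sign=-1
Σ_t [0,0]: t=0:+1/8 = 1/8
(3j)²=2/35 [(2 2 2; 2 -2 0)], sign=+1
⇒ 4πI² = 20/49
I = (-1)√(20/49/(4π)) = -0.18022375
No selection rule forces the value: the integral is nonzero (none).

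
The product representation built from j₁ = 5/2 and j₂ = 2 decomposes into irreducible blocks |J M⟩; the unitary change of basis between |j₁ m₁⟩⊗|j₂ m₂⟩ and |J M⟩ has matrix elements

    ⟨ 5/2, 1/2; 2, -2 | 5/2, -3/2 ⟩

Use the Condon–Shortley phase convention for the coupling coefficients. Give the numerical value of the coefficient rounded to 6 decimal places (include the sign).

√[6·2!3!2!/8! · 3!2!0!4!1!4!] = √(864/35)
  +(−1)^0/∏(0,2,2,0,1,2)! = 1/8  (running 1/8)
⟨..|..⟩ = √(864/35)·(1/8) = +0.621059

+√(27/70) = +0.621059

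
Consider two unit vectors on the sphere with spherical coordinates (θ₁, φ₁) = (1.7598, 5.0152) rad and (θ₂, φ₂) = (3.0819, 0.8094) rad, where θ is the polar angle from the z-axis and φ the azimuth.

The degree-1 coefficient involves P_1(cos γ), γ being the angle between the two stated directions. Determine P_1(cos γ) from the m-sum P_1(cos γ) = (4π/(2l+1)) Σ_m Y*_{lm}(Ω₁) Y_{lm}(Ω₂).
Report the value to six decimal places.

0.159116

Addition theorem: P_1(cos γ) = (4π/3) Σ_m Y*_{lm}(Ω₁) Y_{lm}(Ω₂), m = −1…1:
  term(m=-1) = -0.003394-0.006116i   from Y*(Ω₁)=+0.101193-0.323902i, Y(Ω₂)=+0.014220-0.014920i
  term(m=+0) = +0.044773+0.000000i   from Y*(Ω₁)=-0.091799-0.000000i, Y(Ω₂)=-0.487732+0.000000i
  term(m=+1) = -0.003394+0.006116i   from Y*(Ω₁)=-0.101193-0.323902i, Y(Ω₂)=-0.014220-0.014920i
Σ over m = +0.037986+0.000000i; ×(4π/3) → +0.159116+0.000000i. Real part: 0.159116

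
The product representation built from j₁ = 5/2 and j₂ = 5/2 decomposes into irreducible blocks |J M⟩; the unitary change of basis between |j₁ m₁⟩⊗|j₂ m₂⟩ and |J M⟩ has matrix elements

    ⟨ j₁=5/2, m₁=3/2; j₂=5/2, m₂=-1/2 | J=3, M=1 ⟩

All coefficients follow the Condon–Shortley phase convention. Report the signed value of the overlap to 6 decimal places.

+√(1/30) = +0.182574

√[7·2!3!3!/9! · 4!1!2!3!4!2!] = √(96/5)
  +(−1)^0/∏(0,2,1,2,2,1)! = 1/8  (running 1/8)
  +(−1)^1/∏(1,1,0,1,3,2)! = -1/12  (running 1/24)
⟨..|..⟩ = √(96/5)·(1/24) = +0.182574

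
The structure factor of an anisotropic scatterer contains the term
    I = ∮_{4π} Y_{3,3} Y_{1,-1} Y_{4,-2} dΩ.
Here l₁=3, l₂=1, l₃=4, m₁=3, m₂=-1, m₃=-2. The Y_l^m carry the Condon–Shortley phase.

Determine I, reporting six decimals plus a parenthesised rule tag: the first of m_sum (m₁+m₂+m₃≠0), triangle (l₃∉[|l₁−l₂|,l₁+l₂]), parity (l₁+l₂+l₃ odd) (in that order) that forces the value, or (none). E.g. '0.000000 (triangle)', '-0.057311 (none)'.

Checks pass: Σm=0; 8 even; l₃=4∈[2,4].
(2·3+1)(2·1+1)(2·4+1) = 189
Δ: 0! 6! 2! / 9! → 1/252
sum: t=0:+1/36 = 1/36
3j²(3 1 4; 0 0 0) = Δ·Π!·Σ² = 4/63  (sign +1)
sum: t=0:+1/1440 = 1/1440
3j²(3 1 4; 3 -1 -2) = Δ·Π!·Σ² = 1/252  (sign +1)
combine: 4πI² = 189·4/63·1/252 = 1/21
take √, sign +1: I = 0.06155813
No selection rule forces the value: the integral is nonzero (none).

0.061558 (none)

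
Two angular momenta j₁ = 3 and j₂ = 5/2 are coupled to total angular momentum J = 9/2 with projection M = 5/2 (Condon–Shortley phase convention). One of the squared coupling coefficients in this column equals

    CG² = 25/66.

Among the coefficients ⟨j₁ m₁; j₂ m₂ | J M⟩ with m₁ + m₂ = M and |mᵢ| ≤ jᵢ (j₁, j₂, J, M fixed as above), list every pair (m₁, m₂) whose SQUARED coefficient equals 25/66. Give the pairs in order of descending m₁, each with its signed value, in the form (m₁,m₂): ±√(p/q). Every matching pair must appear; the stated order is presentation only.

(0,5/2): −√(25/66)

Admissible pairs with m₁+m₂ = M = 5/2: (0,5/2), (1,3/2), (2,1/2), (3,-1/2)
  (m₁,m₂)=(3,-1/2): CG² = 3/11, CG = +√(3/11)
  (m₁,m₂)=(2,1/2): CG² = 49/198, CG = +√(49/198)
  (m₁,m₂)=(1,3/2): CG² = 10/99, CG = −√(10/99)
  (m₁,m₂)=(0,5/2): CG² = 25/66, CG = −√(25/66)   ← matches the target
Pairs with CG² = 25/66: (0,5/2): −√(25/66)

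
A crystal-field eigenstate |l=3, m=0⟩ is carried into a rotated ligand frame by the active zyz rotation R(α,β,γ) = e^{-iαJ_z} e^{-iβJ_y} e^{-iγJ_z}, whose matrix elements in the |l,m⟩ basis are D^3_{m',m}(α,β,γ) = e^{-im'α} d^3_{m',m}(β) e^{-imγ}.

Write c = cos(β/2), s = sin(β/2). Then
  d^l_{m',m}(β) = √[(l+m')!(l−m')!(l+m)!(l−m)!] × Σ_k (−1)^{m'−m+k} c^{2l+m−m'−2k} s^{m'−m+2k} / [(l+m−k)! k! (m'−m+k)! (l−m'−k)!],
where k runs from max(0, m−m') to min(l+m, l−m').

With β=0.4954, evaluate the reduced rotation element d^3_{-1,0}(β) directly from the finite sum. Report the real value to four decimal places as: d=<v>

d=0.5908

d^3_{-1,0}(β=0.4954) via the finite sum:
With c≡cos(β/2)=0.969479 and s≡sin(β/2)=0.245175, N=[2·24·6·6]^{1/2}=41.569219
k: max(0,(0)−(-1))=1 … min(3+(0),3−(-1))=3
  k=1: (−1)^0·41.5692/(12)·0.9695^5·0.2452^1 = +0.727375
  k=2: (−1)^1·41.5692/(4)·0.9695^3·0.2452^3 = -0.139558
  k=3: (−1)^2·41.5692/(12)·0.9695^1·0.2452^5 = +0.002975
d^3_{-1,0}(0.4954) = +0.727375 -0.139558 +0.002975 = +0.590792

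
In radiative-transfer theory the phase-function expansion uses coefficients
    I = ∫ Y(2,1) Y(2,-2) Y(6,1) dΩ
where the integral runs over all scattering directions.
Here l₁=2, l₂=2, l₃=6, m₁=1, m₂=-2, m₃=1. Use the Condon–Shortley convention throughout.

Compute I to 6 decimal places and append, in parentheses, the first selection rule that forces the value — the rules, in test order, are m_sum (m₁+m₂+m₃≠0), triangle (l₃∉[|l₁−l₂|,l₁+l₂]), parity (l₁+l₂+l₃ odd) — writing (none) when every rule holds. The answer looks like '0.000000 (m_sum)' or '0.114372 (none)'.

0.000000 (triangle)

triangle: need 0≤l₃≤4, have 6; I=0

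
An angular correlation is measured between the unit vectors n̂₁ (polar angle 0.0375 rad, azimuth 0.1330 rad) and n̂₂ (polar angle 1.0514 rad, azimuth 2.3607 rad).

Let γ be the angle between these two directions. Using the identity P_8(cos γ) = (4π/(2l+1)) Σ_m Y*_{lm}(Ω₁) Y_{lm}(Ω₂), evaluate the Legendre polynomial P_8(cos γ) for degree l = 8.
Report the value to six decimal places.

Expand P_8 via completeness: Σ_{m} conj(Y_{8,m}) at Ω₁ times Y_{8,m} at Ω₂ —
  m=-8: (+0.000000+0.000000i) × (+0.166158-0.005992i) = +0.000000+0.000000i  (running Σ = +0.000000+0.000000i)
  m=-7: (+0.000000+0.000000i) × (-0.260270+0.277227i) = -0.000000-0.000000i  (running Σ = -0.000000-0.000000i)
  m=-6: (+0.000000+0.000000i) × (-0.011739-0.434141i) = +0.000000-0.000000i  (running Σ = +0.000000-0.000000i)
  m=-5: (+0.000001+0.000000i) × (+0.100054+0.095645i) = +0.000000+0.000000i  (running Σ = +0.000000+0.000000i)
  m=-4: (+0.000023+0.000014i) × (+0.280519-0.005056i) = +0.000007+0.000004i  (running Σ = +0.000007+0.000004i)
  m=-3: (+0.000675+0.000285i) × (-0.205433+0.211063i) = -0.000199+0.000084i  (running Σ = -0.000192+0.000088i)
  m=-2: (+0.013890+0.003784i) × (+0.001290+0.143128i) = -0.000524+0.001993i  (running Σ = -0.000716+0.002081i)
  m=-1: (+0.181125+0.024233i) × (-0.230929-0.228858i) = -0.036281-0.047048i  (running Σ = -0.036997-0.044967i)
  m=0: (+1.133850-0.000000i) × (-0.097317+0.000000i) = -0.110343+0.000000i  (running Σ = -0.147340-0.044967i)
  m=1: (-0.181125+0.024233i) × (+0.230929-0.228858i) = -0.036281+0.047048i  (running Σ = -0.183621+0.002081i)
  m=2: (+0.013890-0.003784i) × (+0.001290-0.143128i) = -0.000524-0.001993i  (running Σ = -0.184145+0.000088i)
  m=3: (-0.000675+0.000285i) × (+0.205433+0.211063i) = -0.000199-0.000084i  (running Σ = -0.184343+0.000004i)
  m=4: (+0.000023-0.000014i) × (+0.280519+0.005056i) = +0.000007-0.000004i  (running Σ = -0.184337+0.000000i)
  m=5: (-0.000001+0.000000i) × (-0.100054+0.095645i) = +0.000000-0.000000i  (running Σ = -0.184337-0.000000i)
  m=6: (+0.000000-0.000000i) × (-0.011739+0.434141i) = +0.000000+0.000000i  (running Σ = -0.184337-0.000000i)
  m=7: (-0.000000+0.000000i) × (+0.260270+0.277227i) = -0.000000+0.000000i  (running Σ = -0.184337+0.000000i)
  m=8: (+0.000000-0.000000i) × (+0.166158+0.005992i) = +0.000000-0.000000i  (running Σ = -0.184337-0.000000i)
Accumulated sum -0.184337-0.000000i; after 4π/(2l+1) scaling, -0.136261-0.000000i ⇒ P_8 = -0.136261

-0.136261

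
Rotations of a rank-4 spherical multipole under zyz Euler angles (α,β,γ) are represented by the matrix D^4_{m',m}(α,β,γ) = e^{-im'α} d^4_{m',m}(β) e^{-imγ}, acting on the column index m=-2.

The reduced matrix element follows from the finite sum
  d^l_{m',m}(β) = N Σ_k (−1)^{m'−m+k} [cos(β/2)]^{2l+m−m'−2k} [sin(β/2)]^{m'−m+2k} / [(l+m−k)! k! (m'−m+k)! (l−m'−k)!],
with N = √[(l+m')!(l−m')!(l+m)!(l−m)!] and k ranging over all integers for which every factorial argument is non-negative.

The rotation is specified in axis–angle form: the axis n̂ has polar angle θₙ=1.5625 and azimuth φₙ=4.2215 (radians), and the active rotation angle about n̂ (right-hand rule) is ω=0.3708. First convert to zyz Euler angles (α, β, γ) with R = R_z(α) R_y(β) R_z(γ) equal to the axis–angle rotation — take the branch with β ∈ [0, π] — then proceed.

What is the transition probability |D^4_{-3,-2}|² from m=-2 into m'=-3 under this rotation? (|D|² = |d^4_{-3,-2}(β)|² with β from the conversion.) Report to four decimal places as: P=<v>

P=0.2988

Axis–angle → zyz. n̂ = (sinθₙcosφₙ, sinθₙsinφₙ, cosθₙ) = (-0.471394, -0.881884, +0.008296), ω = 0.3708.
R = I cosω + sinω [n̂]ₓ + (1−cosω) n̂n̂ᵀ gives
  R = [+0.947140, +0.025247, -0.319826; +0.031259, +0.984893, +0.170318; +0.319295, -0.171312, +0.932042]
β = atan2(√(R₁₃²+R₂₃²), R₃₃) = 0.370787; α = atan2(R₂₃, R₁₃) mod 2π = 2.652260; γ = atan2(R₃₂, −R₃₁) mod 2π = 3.634038
Split into d^4_{-3,-2}(β=0.3708) × two z-phases.
With c≡cos(β/2)=0.982864 and s≡sin(β/2)=0.184333, N=[1·5040·2·720]^{1/2}=2693.993318
Admissible k: 1..2 (factorial args all ≥0)
  k=1: (−1)^0·2693.9933/(720)·0.9829^7·0.1843^1 = +0.611113
  k=2: (−1)^1·2693.9933/(240)·0.9829^5·0.1843^3 = -0.064486
d^4_{-3,-2}(0.3708) = +0.611113 -0.064486 = +0.546627
|D^4_{-3,-2}|² = |d^4_{-3,-2}(β)|² = (+0.546627)² = 0.298801 (the z-rotation phases have unit modulus)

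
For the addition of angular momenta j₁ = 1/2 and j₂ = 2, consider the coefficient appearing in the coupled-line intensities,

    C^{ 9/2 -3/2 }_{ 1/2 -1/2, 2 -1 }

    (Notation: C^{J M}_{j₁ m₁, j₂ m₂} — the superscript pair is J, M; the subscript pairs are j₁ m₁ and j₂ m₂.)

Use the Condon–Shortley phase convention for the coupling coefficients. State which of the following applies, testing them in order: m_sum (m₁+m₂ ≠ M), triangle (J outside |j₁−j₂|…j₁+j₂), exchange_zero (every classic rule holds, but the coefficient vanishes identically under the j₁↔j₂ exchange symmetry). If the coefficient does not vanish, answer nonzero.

m-sum: m₁+m₂ = -1/2+(-1) = -3/2, M = -3/2  ✓
triangle: need |j₁−j₂| ≤ J ≤ j₁+j₂, i.e. J ∈ [3/2, 5/2]; J = 9/2 is outside ✗ ⇒ coefficient is 0

triangle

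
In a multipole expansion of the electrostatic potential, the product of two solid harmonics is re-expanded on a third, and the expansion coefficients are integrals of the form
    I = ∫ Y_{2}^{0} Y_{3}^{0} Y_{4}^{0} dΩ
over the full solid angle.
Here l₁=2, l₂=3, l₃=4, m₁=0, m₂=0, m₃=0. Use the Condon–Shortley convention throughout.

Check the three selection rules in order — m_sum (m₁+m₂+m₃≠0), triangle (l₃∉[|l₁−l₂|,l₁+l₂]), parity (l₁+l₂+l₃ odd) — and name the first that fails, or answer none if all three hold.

Σmᵢ = 0  ✓
l₃∈[|l₁−l₂|,l₁+l₂]=[1,5], have l₃=4  ✓
Σlᵢ = 9 ⇒ odd  ✗

parity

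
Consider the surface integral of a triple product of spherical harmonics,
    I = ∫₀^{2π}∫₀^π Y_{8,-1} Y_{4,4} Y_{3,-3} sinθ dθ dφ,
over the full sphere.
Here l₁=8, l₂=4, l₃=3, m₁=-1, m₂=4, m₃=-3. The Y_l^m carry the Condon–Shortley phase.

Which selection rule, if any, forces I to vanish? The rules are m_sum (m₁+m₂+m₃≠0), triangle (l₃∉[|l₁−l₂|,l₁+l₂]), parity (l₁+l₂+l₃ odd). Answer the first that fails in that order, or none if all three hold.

azimuthal sum: -1 + 4 − 3 = 0  ✓
l₃ must lie in [4,12]; have l₃=3  ✗
L = 8 + 4 + 3 = 15 (odd)

triangle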